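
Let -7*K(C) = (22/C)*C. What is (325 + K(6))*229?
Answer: 515937/7 ≈ 73705.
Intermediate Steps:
K(C) = -22/7 (K(C) = -22/C*C/7 = -⅐*22 = -22/7)
(325 + K(6))*229 = (325 - 22/7)*229 = (2253/7)*229 = 515937/7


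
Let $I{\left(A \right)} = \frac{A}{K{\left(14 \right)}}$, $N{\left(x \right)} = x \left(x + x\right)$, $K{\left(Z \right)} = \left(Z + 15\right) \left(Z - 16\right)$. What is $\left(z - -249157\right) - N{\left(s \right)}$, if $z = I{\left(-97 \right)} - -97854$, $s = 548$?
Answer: $- \frac{14708529}{58} \approx -2.536 \cdot 10^{5}$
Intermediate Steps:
$K{\left(Z \right)} = \left(-16 + Z\right) \left(15 + Z\right)$ ($K{\left(Z \right)} = \left(15 + Z\right) \left(-16 + Z\right) = \left(-16 + Z\right) \left(15 + Z\right)$)
$N{\left(x \right)} = 2 x^{2}$ ($N{\left(x \right)} = x 2 x = 2 x^{2}$)
$I{\left(A \right)} = - \frac{A}{58}$ ($I{\left(A \right)} = \frac{A}{-240 + 14^{2} - 14} = \frac{A}{-240 + 196 - 14} = \frac{A}{-58} = A \left(- \frac{1}{58}\right) = - \frac{A}{58}$)
$z = \frac{5675629}{58}$ ($z = \left(- \frac{1}{58}\right) \left(-97\right) - -97854 = \frac{97}{58} + 97854 = \frac{5675629}{58} \approx 97856.0$)
$\left(z - -249157\right) - N{\left(s \right)} = \left(\frac{5675629}{58} - -249157\right) - 2 \cdot 548^{2} = \left(\frac{5675629}{58} + 249157\right) - 2 \cdot 300304 = \frac{20126735}{58} - 600608 = - \frac{14708529}{58}$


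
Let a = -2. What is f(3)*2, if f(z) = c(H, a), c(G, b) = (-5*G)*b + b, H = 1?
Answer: 16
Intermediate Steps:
c(G, b) = b - 5*G*b (c(G, b) = -5*G*b + b = b - 5*G*b)
f(z) = 8 (f(z) = -2*(1 - 5*1) = -2*(1 - 5) = -2*(-4) = 8)
f(3)*2 = 8*2 = 16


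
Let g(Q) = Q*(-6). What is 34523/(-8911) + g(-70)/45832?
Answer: -20769941/5373802 ≈ -3.8650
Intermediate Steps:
g(Q) = -6*Q
34523/(-8911) + g(-70)/45832 = 34523/(-8911) - 6*(-70)/45832 = 34523*(-1/8911) + 420*(1/45832) = -1817/469 + 105/11458 = -20769941/5373802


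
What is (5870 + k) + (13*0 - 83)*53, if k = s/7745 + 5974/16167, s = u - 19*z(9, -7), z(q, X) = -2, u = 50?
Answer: 184236624791/125213415 ≈ 1471.4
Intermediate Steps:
s = 88 (s = 50 - 19*(-2) = 50 + 38 = 88)
k = 47691326/125213415 (k = 88/7745 + 5974/16167 = 47691326/125213415 ≈ 0.38088)
(5870 + k) + (13*0 - 83)*53 = (5870 + 47691326/125213415) + (13*0 - 83)*53 = 735050437376/125213415 + (0 - 83)*53 = 735050437376/125213415 - 83*53 = 735050437376/125213415 - 4399 = 184236624791/125213415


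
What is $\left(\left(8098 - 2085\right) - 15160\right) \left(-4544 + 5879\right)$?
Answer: $-12211245$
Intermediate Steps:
$\left(\left(8098 - 2085\right) - 15160\right) \left(-4544 + 5879\right) = \left(6013 - 15160\right) 1335 = \left(-9147\right) 1335 = -12211245$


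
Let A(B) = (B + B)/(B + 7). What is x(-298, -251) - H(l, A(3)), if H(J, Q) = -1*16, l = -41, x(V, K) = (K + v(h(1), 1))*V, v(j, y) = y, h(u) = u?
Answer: 74516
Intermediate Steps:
A(B) = 2*B/(7 + B) (A(B) = (2*B)/(7 + B) = 2*B/(7 + B))
x(V, K) = V*(1 + K) (x(V, K) = (K + 1)*V = (1 + K)*V = V*(1 + K))
H(J, Q) = -16
x(-298, -251) - H(l, A(3)) = -298*(1 - 251) - 1*(-16) = -298*(-250) + 16 = 74500 + 16 = 74516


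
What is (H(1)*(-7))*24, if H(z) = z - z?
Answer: 0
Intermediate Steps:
H(z) = 0
(H(1)*(-7))*24 = (0*(-7))*24 = 0*24 = 0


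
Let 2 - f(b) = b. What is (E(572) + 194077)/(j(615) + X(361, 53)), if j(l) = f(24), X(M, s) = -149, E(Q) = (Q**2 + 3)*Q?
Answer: -62448347/57 ≈ -1.0956e+6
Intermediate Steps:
E(Q) = Q*(3 + Q**2) (E(Q) = (3 + Q**2)*Q = Q*(3 + Q**2))
f(b) = 2 - b
j(l) = -22 (j(l) = 2 - 1*24 = 2 - 24 = -22)
(E(572) + 194077)/(j(615) + X(361, 53)) = (572*(3 + 572**2) + 194077)/(-22 - 149) = (572*(3 + 327184) + 194077)/(-171) = (572*327187 + 194077)*(-1/171) = (187150964 + 194077)*(-1/171) = 187345041*(-1/171) = -62448347/57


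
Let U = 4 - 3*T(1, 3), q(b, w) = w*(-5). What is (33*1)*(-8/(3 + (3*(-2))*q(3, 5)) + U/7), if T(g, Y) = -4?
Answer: 26312/357 ≈ 73.703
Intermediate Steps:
q(b, w) = -5*w
U = 16 (U = 4 - 3*(-4) = 4 + 12 = 16)
(33*1)*(-8/(3 + (3*(-2))*q(3, 5)) + U/7) = (33*1)*(-8/(3 + (3*(-2))*(-5*5)) + 16/7) = 33*(-8/(3 - 6*(-25)) + 16*(1/7)) = 33*(-8/(3 + 150) + 16/7) = 33*(-8/153 + 16/7) = 33*(2392/1071) = 26312/357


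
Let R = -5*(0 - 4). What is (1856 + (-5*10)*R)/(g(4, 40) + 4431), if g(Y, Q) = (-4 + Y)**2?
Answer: 856/4431 ≈ 0.19318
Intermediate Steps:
R = 20 (R = -5*(-4) = 20)
(1856 + (-5*10)*R)/(g(4, 40) + 4431) = (1856 - 5*10*20)/((-4 + 4)**2 + 4431) = (1856 - 50*20)/(0**2 + 4431) = (1856 - 1000)/(0 + 4431) = 856/4431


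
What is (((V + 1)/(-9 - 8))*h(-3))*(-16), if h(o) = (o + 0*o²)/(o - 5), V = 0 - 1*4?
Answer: -18/17 ≈ -1.0588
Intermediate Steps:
V = -4 (V = 0 - 4 = -4)
h(o) = o/(-5 + o) (h(o) = (o + 0)/(-5 + o) = o/(-5 + o))
(((V + 1)/(-9 - 8))*h(-3))*(-16) = (((-4 + 1)/(-9 - 8))*(-3/(-5 - 3)))*(-16) = ((-3/(-17))*(-3/(-8)))*(-16) = ((-3*(-1/17))*(-3*(-⅛)))*(-16) = ((3/17)*(3/8))*(-16) = (9/136)*(-16) = -18/17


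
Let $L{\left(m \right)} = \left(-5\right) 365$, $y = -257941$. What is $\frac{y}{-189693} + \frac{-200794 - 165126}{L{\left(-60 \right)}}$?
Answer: $\frac{13976640977}{69237945} \approx 201.86$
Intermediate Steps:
$L{\left(m \right)} = -1825$
$\frac{y}{-189693} + \frac{-200794 - 165126}{L{\left(-60 \right)}} = - \frac{257941}{-189693} + \frac{-200794 - 165126}{-1825} = \left(-257941\right) \left(- \frac{1}{189693}\right) - - \frac{73184}{365} = \frac{257941}{189693} + \frac{73184}{365} = \frac{13976640977}{69237945}$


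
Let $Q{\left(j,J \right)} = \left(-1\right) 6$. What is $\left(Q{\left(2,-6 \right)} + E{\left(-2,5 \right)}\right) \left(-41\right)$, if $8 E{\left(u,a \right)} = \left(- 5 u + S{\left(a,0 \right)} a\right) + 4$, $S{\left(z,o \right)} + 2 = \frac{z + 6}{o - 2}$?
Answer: $\frac{5863}{16} \approx 366.44$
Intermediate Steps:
$S{\left(z,o \right)} = -2 + \frac{6 + z}{-2 + o}$ ($S{\left(z,o \right)} = -2 + \frac{z + 6}{o - 2} = -2 + \frac{6 + z}{-2 + o}$)
$Q{\left(j,J \right)} = -6$
$E{\left(u,a \right)} = \frac{1}{2} - \frac{5 u}{8} + \frac{a \left(-5 - \frac{a}{2}\right)}{8}$ ($E{\left(u,a \right)} = \frac{\left(- 5 u + \frac{10 + a - 0}{-2 + 0} a\right) + 4}{8} = \frac{\left(- 5 u + \frac{10 + a + 0}{-2} a\right) + 4}{8} = \frac{\left(- 5 u + - \frac{10 + a}{2} a\right) + 4}{8} = \frac{\left(- 5 u + \left(-5 - \frac{a}{2}\right) a\right) + 4}{8} = \frac{\left(- 5 u + a \left(-5 - \frac{a}{2}\right)\right) + 4}{8} = \frac{4 - 5 u + a \left(-5 - \frac{a}{2}\right)}{8} = \frac{1}{2} - \frac{5 u}{8} + \frac{a \left(-5 - \frac{a}{2}\right)}{8}$)
$\left(Q{\left(2,-6 \right)} + E{\left(-2,5 \right)}\right) \left(-41\right) = \left(-6 - \left(- \frac{7}{4} + \frac{5 \left(10 + 5\right)}{16}\right)\right) \left(-41\right) = \left(-6 + \left(\frac{1}{2} + \frac{5}{4} - \frac{5}{16} \cdot 15\right)\right) \left(-41\right) = \left(-6 + \left(\frac{1}{2} + \frac{5}{4} - \frac{75}{16}\right)\right) \left(-41\right) = \left(-6 - \frac{47}{16}\right) \left(-41\right) = \left(- \frac{143}{16}\right) \left(-41\right) = \frac{5863}{16}$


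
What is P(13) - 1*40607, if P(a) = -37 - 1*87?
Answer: -40731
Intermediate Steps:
P(a) = -124 (P(a) = -37 - 87 = -124)
P(13) - 1*40607 = -124 - 1*40607 = -124 - 40607 = -40731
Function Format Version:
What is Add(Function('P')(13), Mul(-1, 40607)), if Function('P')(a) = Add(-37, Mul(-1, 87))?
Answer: -40731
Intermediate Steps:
Function('P')(a) = -124 (Function('P')(a) = Add(-37, -87) = -124)
Add(Function('P')(13), Mul(-1, 40607)) = Add(-124, Mul(-1, 40607)) = Add(-124, -40607) = -40731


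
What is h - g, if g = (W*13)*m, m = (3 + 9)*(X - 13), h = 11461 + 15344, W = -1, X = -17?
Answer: 22125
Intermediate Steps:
h = 26805
m = -360 (m = (3 + 9)*(-17 - 13) = 12*(-30) = -360)
g = 4680 (g = -1*13*(-360) = -13*(-360) = 4680)
h - g = 26805 - 1*4680 = 26805 - 4680 = 22125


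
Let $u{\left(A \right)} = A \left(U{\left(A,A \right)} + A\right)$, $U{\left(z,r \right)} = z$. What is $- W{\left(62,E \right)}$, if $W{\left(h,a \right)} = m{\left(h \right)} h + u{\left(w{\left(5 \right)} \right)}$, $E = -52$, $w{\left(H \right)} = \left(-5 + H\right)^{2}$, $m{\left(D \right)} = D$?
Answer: $-3844$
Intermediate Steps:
$u{\left(A \right)} = 2 A^{2}$ ($u{\left(A \right)} = A \left(A + A\right) = A 2 A = 2 A^{2}$)
$W{\left(h,a \right)} = h^{2}$ ($W{\left(h,a \right)} = h h + 2 \left(\left(-5 + 5\right)^{2}\right)^{2} = h^{2} + 2 \left(0^{2}\right)^{2} = h^{2} + 2 \cdot 0^{2} = h^{2} + 2 \cdot 0 = h^{2} + 0 = h^{2}$)
$- W{\left(62,E \right)} = - 62^{2} = \left(-1\right) 3844 = -3844$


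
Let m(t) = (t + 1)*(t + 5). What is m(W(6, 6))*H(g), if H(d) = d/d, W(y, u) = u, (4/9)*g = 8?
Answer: 77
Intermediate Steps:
g = 18 (g = (9/4)*8 = 18)
m(t) = (1 + t)*(5 + t)
H(d) = 1
m(W(6, 6))*H(g) = (5 + 6**2 + 6*6)*1 = (5 + 36 + 36)*1 = 77*1 = 77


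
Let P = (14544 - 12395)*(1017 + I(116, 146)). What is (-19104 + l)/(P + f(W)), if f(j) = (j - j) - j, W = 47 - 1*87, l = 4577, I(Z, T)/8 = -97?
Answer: -14527/517949 ≈ -0.028047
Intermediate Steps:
I(Z, T) = -776 (I(Z, T) = 8*(-97) = -776)
P = 517909 (P = (14544 - 12395)*(1017 - 776) = 2149*241 = 517909)
W = -40 (W = 47 - 87 = -40)
f(j) = -j (f(j) = 0 - j = -j)
(-19104 + l)/(P + f(W)) = (-19104 + 4577)/(517909 - 1*(-40)) = -14527/(517909 + 40) = -14527/517949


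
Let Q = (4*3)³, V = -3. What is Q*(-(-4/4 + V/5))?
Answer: 13824/5 ≈ 2764.8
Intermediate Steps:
Q = 1728 (Q = 12³ = 1728)
Q*(-(-4/4 + V/5)) = 1728*(-(-4/4 - 3/5)) = 1728*(-(-4*¼ - 3*⅕)) = 1728*(-(-1 - ⅗)) = 1728*(-1*(-8/5)) = 1728*(8/5) = 13824/5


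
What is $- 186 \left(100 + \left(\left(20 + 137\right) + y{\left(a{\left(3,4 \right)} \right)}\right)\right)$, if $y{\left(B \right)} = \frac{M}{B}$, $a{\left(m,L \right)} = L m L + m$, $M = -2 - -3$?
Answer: $- \frac{812696}{17} \approx -47806.0$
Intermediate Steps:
$M = 1$ ($M = -2 + 3 = 1$)
$a{\left(m,L \right)} = m + m L^{2}$ ($a{\left(m,L \right)} = m L^{2} + m = m + m L^{2}$)
$y{\left(B \right)} = \frac{1}{B}$ ($y{\left(B \right)} = 1 \frac{1}{B} = \frac{1}{B}$)
$- 186 \left(100 + \left(\left(20 + 137\right) + y{\left(a{\left(3,4 \right)} \right)}\right)\right) = - 186 \left(100 + \left(\left(20 + 137\right) + \frac{1}{3 \left(1 + 4^{2}\right)}\right)\right) = - 186 \left(100 + \left(157 + \frac{1}{3 \left(1 + 16\right)}\right)\right) = - 186 \left(100 + \left(157 + \frac{1}{3 \cdot 17}\right)\right) = - 186 \left(100 + \left(157 + \frac{1}{51}\right)\right) = - 186 \left(100 + \frac{8008}{51}\right) = \left(-186\right) \frac{13108}{51} = - \frac{812696}{17}$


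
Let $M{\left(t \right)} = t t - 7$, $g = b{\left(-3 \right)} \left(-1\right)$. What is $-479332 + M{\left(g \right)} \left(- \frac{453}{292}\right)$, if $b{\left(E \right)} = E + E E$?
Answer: $- \frac{139978081}{292} \approx -4.7938 \cdot 10^{5}$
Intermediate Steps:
$b{\left(E \right)} = E + E^{2}$
$g = -6$ ($g = - 3 \left(1 - 3\right) \left(-1\right) = \left(-3\right) \left(-2\right) \left(-1\right) = 6 \left(-1\right) = -6$)
$M{\left(t \right)} = -7 + t^{2}$ ($M{\left(t \right)} = t^{2} - 7 = -7 + t^{2}$)
$-479332 + M{\left(g \right)} \left(- \frac{453}{292}\right) = -479332 + \left(-7 + \left(-6\right)^{2}\right) \left(- \frac{453}{292}\right) = -479332 + \left(-7 + 36\right) \left(\left(-453\right) \frac{1}{292}\right) = -479332 + 29 \left(- \frac{453}{292}\right) = -479332 - \frac{13137}{292} = - \frac{139978081}{292}$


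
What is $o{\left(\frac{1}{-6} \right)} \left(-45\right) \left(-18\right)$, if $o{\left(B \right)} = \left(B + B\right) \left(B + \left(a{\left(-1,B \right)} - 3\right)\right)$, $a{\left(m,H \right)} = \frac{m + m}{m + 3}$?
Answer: $1125$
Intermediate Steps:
$a{\left(m,H \right)} = \frac{2 m}{3 + m}$
$o{\left(B \right)} = 2 B \left(-4 + B\right)$ ($o{\left(B \right)} = \left(B + B\right) \left(B - \left(3 + \frac{2}{3 - 1}\right)\right) = 2 B \left(B - \left(3 + \frac{2}{2}\right)\right) = 2 B \left(B - \left(3 + 2 \cdot \frac{1}{2}\right)\right) = 2 B \left(B - 4\right) = 2 B \left(-4 + B\right)$)
$o{\left(\frac{1}{-6} \right)} \left(-45\right) \left(-18\right) = \frac{2 \left(-4 + \frac{1}{-6}\right)}{-6} \left(-45\right) \left(-18\right) = 2 \left(- \frac{1}{6}\right) \left(-4 - \frac{1}{6}\right) \left(-45\right) \left(-18\right) = 2 \left(- \frac{1}{6}\right) \left(- \frac{25}{6}\right) \left(-45\right) \left(-18\right) = \frac{25}{18} \left(-45\right) \left(-18\right) = \left(- \frac{125}{2}\right) \left(-18\right) = 1125$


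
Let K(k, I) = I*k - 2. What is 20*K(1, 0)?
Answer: -40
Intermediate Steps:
K(k, I) = -2 + I*k
20*K(1, 0) = 20*(-2 + 0*1) = 20*(-2 + 0) = 20*(-2) = -40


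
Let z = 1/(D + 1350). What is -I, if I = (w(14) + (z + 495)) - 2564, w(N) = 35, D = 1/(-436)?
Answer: 1197209930/588599 ≈ 2034.0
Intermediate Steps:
D = -1/436 ≈ -0.0022936
z = 436/588599 (z = 1/(-1/436 + 1350) = 1/(588599/436) = 436/588599 ≈ 0.00074074)
I = -1197209930/588599 (I = (35 + (436/588599 + 495)) - 2564 = (35 + 291356941/588599) - 2564 = 311957906/588599 - 2564 = -1197209930/588599 ≈ -2034.0)
-I = -1*(-1197209930/588599) = 1197209930/588599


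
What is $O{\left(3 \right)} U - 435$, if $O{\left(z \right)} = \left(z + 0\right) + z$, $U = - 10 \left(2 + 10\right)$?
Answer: $-1155$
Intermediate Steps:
$U = -120$ ($U = \left(-10\right) 12 = -120$)
$O{\left(z \right)} = 2 z$ ($O{\left(z \right)} = z + z = 2 z$)
$O{\left(3 \right)} U - 435 = 2 \cdot 3 \left(-120\right) - 435 = 6 \left(-120\right) - 435 = -720 - 435 = -1155$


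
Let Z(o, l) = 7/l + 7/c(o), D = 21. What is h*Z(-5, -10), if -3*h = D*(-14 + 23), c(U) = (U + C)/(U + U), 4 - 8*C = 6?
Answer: -7959/10 ≈ -795.90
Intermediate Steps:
C = -¼ (C = ½ - ⅛*6 = ½ - ¾ = -¼ ≈ -0.25000)
c(U) = (-¼ + U)/(2*U) (c(U) = (U - ¼)/(U + U) = (-¼ + U)/((2*U)) = (-¼ + U)*(1/(2*U)) = (-¼ + U)/(2*U))
Z(o, l) = 7/l + 56*o/(-1 + 4*o) (Z(o, l) = 7/l + 7/(((-1 + 4*o)/(8*o))) = 7/l + 7*(8*o/(-1 + 4*o)) = 7/l + 56*o/(-1 + 4*o))
h = -63 (h = -7*(-14 + 23) = -7*9 = -⅓*189 = -63)
h*Z(-5, -10) = -441*(-1 + 4*(-5) + 8*(-10)*(-5))/((-10)*(-1 + 4*(-5))) = -441*(-1)*(-1 - 20 + 400)/(10*(-1 - 20)) = -441*(-1)*379/(10*(-21)) = -441*(-1)*(-1)*379/(10*21) = -63*379/30 = -7959/10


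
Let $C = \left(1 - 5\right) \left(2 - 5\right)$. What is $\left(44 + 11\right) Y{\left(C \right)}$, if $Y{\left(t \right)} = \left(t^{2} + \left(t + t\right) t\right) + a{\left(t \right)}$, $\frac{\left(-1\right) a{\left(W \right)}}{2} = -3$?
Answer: $24090$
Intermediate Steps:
$a{\left(W \right)} = 6$ ($a{\left(W \right)} = \left(-2\right) \left(-3\right) = 6$)
$C = 12$ ($C = \left(-4\right) \left(-3\right) = 12$)
$Y{\left(t \right)} = 6 + 3 t^{2}$ ($Y{\left(t \right)} = \left(t^{2} + \left(t + t\right) t\right) + 6 = \left(t^{2} + 2 t t\right) + 6 = \left(t^{2} + 2 t^{2}\right) + 6 = 3 t^{2} + 6 = 6 + 3 t^{2}$)
$\left(44 + 11\right) Y{\left(C \right)} = \left(44 + 11\right) \left(6 + 3 \cdot 12^{2}\right) = 55 \left(6 + 3 \cdot 144\right) = 55 \left(6 + 432\right) = 55 \cdot 438 = 24090$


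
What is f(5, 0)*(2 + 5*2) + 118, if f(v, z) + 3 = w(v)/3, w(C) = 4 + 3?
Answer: 110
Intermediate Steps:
w(C) = 7
f(v, z) = -⅔ (f(v, z) = -3 + 7/3 = -⅔)
f(5, 0)*(2 + 5*2) + 118 = -2*(2 + 5*2)/3 + 118 = -2*(2 + 10)/3 + 118 = -⅔*12 + 118 = -8 + 118 = 110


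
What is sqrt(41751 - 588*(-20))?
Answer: sqrt(53511) ≈ 231.32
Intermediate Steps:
sqrt(41751 - 588*(-20)) = sqrt(41751 + 11760) = sqrt(53511)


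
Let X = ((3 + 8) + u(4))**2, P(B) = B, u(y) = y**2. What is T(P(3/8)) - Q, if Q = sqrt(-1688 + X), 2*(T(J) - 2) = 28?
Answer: 16 - I*sqrt(959) ≈ 16.0 - 30.968*I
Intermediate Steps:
T(J) = 16 (T(J) = 2 + (1/2)*28 = 2 + 14 = 16)
X = 729 (X = ((3 + 8) + 4**2)**2 = (11 + 16)**2 = 27**2 = 729)
Q = I*sqrt(959) (Q = sqrt(-1688 + 729) = sqrt(-959) = I*sqrt(959) ≈ 30.968*I)
T(P(3/8)) - Q = 16 - I*sqrt(959)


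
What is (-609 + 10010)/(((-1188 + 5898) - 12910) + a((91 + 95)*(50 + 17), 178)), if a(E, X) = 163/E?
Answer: -117155262/102188237 ≈ -1.1465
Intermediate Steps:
(-609 + 10010)/(((-1188 + 5898) - 12910) + a((91 + 95)*(50 + 17), 178)) = (-609 + 10010)/(((-1188 + 5898) - 12910) + 163/(((91 + 95)*(50 + 17)))) = 9401/((4710 - 12910) + 163/((186*67))) = 9401/(-8200 + 163/12462) = 9401/(-102188237/12462) = 9401*(-12462/102188237) = -117155262/102188237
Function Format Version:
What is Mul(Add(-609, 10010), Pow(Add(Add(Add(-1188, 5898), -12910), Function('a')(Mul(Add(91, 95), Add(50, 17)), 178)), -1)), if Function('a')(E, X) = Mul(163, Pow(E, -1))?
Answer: Rational(-117155262, 102188237) ≈ -1.1465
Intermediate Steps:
Mul(Add(-609, 10010), Pow(Add(Add(Add(-1188, 5898), -12910), Function('a')(Mul(Add(91, 95), Add(50, 17)), 178)), -1)) = Mul(Add(-609, 10010), Pow(Add(Add(Add(-1188, 5898), -12910), Mul(163, Pow(Mul(Add(91, 95), Add(50, 17)), -1))), -1)) = Mul(9401, Pow(Add(Add(4710, -12910), Mul(163, Pow(Mul(186, 67), -1))), -1)) = Mul(9401, Pow(Add(-8200, Mul(163, Pow(12462, -1))), -1)) = Mul(9401, Pow(Add(-8200, Mul(163, Rational(1, 12462))), -1)) = Mul(9401, Pow(Add(-8200, Rational(163, 12462)), -1)) = Mul(9401, Pow(Rational(-102188237, 12462), -1)) = Mul(9401, Rational(-12462, 102188237)) = Rational(-117155262, 102188237)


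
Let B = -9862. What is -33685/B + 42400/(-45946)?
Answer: 564771105/226559726 ≈ 2.4928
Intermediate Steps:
-33685/B + 42400/(-45946) = -33685/(-9862) + 42400/(-45946) = -33685*(-1/9862) + 42400*(-1/45946) = 33685/9862 - 21200/22973 = 564771105/226559726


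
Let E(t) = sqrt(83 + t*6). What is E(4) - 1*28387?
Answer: -28387 + sqrt(107) ≈ -28377.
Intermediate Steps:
E(t) = sqrt(83 + 6*t)
E(4) - 1*28387 = sqrt(83 + 6*4) - 1*28387 = sqrt(83 + 24) - 28387 = sqrt(107) - 28387 = -28387 + sqrt(107)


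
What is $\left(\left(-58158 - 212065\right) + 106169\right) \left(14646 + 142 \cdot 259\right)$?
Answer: $-8436312896$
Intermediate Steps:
$\left(\left(-58158 - 212065\right) + 106169\right) \left(14646 + 142 \cdot 259\right) = \left(-270223 + 106169\right) \left(14646 + 36778\right) = \left(-164054\right) 51424 = -8436312896$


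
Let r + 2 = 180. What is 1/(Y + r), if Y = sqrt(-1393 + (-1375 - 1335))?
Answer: 178/35787 - I*sqrt(4103)/35787 ≈ 0.0049739 - 0.0017899*I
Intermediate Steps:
r = 178 (r = -2 + 180 = 178)
Y = I*sqrt(4103) (Y = sqrt(-1393 - 2710) = sqrt(-4103) = I*sqrt(4103) ≈ 64.055*I)
1/(Y + r) = 1/(I*sqrt(4103) + 178) = 1/(178 + I*sqrt(4103))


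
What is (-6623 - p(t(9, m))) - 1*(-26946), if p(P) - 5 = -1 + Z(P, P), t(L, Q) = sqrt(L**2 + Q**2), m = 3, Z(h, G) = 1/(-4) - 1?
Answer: 81281/4 ≈ 20320.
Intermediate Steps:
Z(h, G) = -5/4 (Z(h, G) = -1/4 - 1 = -5/4)
p(P) = 11/4 (p(P) = 5 + (-1 - 5/4) = 5 - 9/4 = 11/4)
(-6623 - p(t(9, m))) - 1*(-26946) = (-6623 - 1*11/4) - 1*(-26946) = (-6623 - 11/4) + 26946 = -26503/4 + 26946 = 81281/4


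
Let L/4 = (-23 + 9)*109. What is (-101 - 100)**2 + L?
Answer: 34297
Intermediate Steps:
L = -6104 (L = 4*((-23 + 9)*109) = 4*(-14*109) = 4*(-1526) = -6104)
(-101 - 100)**2 + L = (-101 - 100)**2 - 6104 = (-201)**2 - 6104 = 40401 - 6104 = 34297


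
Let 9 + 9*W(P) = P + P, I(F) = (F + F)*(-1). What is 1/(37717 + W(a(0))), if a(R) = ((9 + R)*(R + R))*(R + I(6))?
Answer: 1/37716 ≈ 2.6514e-5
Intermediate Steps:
I(F) = -2*F (I(F) = (2*F)*(-1) = -2*F)
a(R) = 2*R*(-12 + R)*(9 + R) (a(R) = ((9 + R)*(R + R))*(R - 2*6) = ((9 + R)*(2*R))*(R - 12) = (2*R*(9 + R))*(-12 + R) = 2*R*(-12 + R)*(9 + R))
W(P) = -1 + 2*P/9 (W(P) = -1 + (P + P)/9 = -1 + (2*P)/9 = -1 + 2*P/9)
1/(37717 + W(a(0))) = 1/(37717 + (-1 + 2*(2*0*(-108 + 0² - 3*0))/9)) = 1/(37717 + (-1 + 2*(2*0*(-108 + 0 + 0))/9)) = 1/(37717 + (-1 + 2*(2*0*(-108))/9)) = 1/(37717 + (-1 + (2/9)*0)) = 1/(37717 + (-1 + 0)) = 1/(37717 - 1) = 1/37716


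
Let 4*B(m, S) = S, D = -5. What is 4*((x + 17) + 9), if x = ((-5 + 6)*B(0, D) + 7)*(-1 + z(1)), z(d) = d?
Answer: 104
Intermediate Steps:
B(m, S) = S/4
x = 0 (x = ((-5 + 6)*((¼)*(-5)) + 7)*(-1 + 1) = (1*(-5/4) + 7)*0 = (-5/4 + 7)*0 = (23/4)*0 = 0)
4*((x + 17) + 9) = 4*((0 + 17) + 9) = 4*(17 + 9) = 4*26 = 104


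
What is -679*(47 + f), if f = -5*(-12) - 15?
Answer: -62468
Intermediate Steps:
f = 45 (f = 60 - 15 = 45)
-679*(47 + f) = -679*(47 + 45) = -679*92 = -62468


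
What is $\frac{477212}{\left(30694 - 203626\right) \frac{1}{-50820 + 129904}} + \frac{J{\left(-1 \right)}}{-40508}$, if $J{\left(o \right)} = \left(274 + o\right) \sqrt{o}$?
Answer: $- \frac{9434958452}{43233} - \frac{21 i}{3116} \approx -2.1824 \cdot 10^{5} - 0.0067394 i$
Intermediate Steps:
$J{\left(o \right)} = \sqrt{o} \left(274 + o\right)$
$\frac{477212}{\left(30694 - 203626\right) \frac{1}{-50820 + 129904}} + \frac{J{\left(-1 \right)}}{-40508} = \frac{477212}{\left(30694 - 203626\right) \frac{1}{-50820 + 129904}} + \frac{\sqrt{-1} \left(274 - 1\right)}{-40508} = \frac{477212}{\left(-172932\right) \frac{1}{79084}} + i 273 \left(- \frac{1}{40508}\right) = \frac{477212}{\left(-172932\right) \frac{1}{79084}} + 273 i \left(- \frac{1}{40508}\right) = \frac{477212}{- \frac{43233}{19771}} - \frac{21 i}{3116} = 477212 \left(- \frac{19771}{43233}\right) - \frac{21 i}{3116} = - \frac{9434958452}{43233} - \frac{21 i}{3116}$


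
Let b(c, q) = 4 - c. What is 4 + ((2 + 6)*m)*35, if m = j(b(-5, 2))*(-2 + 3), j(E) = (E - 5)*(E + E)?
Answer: 20164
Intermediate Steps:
j(E) = 2*E*(-5 + E) (j(E) = (-5 + E)*(2*E) = 2*E*(-5 + E))
m = 72 (m = (2*(4 - 1*(-5))*(-5 + (4 - 1*(-5))))*(-2 + 3) = (2*(4 + 5)*(-5 + (4 + 5)))*1 = (2*9*(-5 + 9))*1 = (2*9*4)*1 = 72*1 = 72)
4 + ((2 + 6)*m)*35 = 4 + ((2 + 6)*72)*35 = 4 + (8*72)*35 = 4 + 576*35 = 4 + 20160 = 20164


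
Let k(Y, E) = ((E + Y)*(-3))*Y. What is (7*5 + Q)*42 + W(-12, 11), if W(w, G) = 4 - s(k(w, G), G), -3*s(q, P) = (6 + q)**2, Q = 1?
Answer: 1816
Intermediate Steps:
k(Y, E) = Y*(-3*E - 3*Y) (k(Y, E) = (-3*E - 3*Y)*Y = Y*(-3*E - 3*Y))
s(q, P) = -(6 + q)**2/3
W(w, G) = 4 + (6 - 3*w*(G + w))**2/3 (W(w, G) = 4 - (-1)*(6 - 3*w*(G + w))**2/3 = 4 + (6 - 3*w*(G + w))**2/3)
(7*5 + Q)*42 + W(-12, 11) = (7*5 + 1)*42 + (4 + 3*(-2 - 12*(11 - 12))**2) = (35 + 1)*42 + (4 + 3*(-2 - 12*(-1))**2) = 36*42 + (4 + 3*(-2 + 12)**2) = 1512 + (4 + 3*10**2) = 1512 + (4 + 3*100) = 1512 + (4 + 300) = 1512 + 304 = 1816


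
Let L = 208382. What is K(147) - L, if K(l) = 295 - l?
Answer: -208234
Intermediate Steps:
K(147) - L = (295 - 1*147) - 1*208382 = (295 - 147) - 208382 = 148 - 208382 = -208234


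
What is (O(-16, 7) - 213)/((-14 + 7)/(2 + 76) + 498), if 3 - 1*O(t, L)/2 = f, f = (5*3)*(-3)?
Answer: -9126/38837 ≈ -0.23498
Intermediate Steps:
f = -45 (f = 15*(-3) = -45)
O(t, L) = 96 (O(t, L) = 6 - 2*(-45) = 6 + 90 = 96)
(O(-16, 7) - 213)/((-14 + 7)/(2 + 76) + 498) = (96 - 213)/((-14 + 7)/(2 + 76) + 498) = -117/(-7/78 + 498) = -117/38837/78 = -117*78/38837 = -9126/38837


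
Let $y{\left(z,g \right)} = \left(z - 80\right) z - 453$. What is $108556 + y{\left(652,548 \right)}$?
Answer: $481047$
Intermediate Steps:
$y{\left(z,g \right)} = -453 + z \left(-80 + z\right)$ ($y{\left(z,g \right)} = \left(-80 + z\right) z - 453 = z \left(-80 + z\right) - 453 = -453 + z \left(-80 + z\right)$)
$108556 + y{\left(652,548 \right)} = 108556 - \left(52613 - 425104\right) = 108556 - -372491 = 108556 + 372491 = 481047$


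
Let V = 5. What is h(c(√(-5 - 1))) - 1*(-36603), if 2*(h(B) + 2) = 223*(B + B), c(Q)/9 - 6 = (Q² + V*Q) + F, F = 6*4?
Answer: 84769 + 10035*I*√6 ≈ 84769.0 + 24581.0*I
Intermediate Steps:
F = 24
c(Q) = 270 + 9*Q² + 45*Q (c(Q) = 54 + 9*((Q² + 5*Q) + 24) = 54 + 9*(24 + Q² + 5*Q) = 54 + (216 + 9*Q² + 45*Q) = 270 + 9*Q² + 45*Q)
h(B) = -2 + 223*B (h(B) = -2 + (223*(B + B))/2 = -2 + (223*(2*B))/2 = -2 + (446*B)/2 = -2 + 223*B)
h(c(√(-5 - 1))) - 1*(-36603) = (-2 + 223*(270 + 9*(√(-5 - 1))² + 45*√(-5 - 1))) - 1*(-36603) = (-2 + 223*(270 + 9*(√(-6))² + 45*√(-6))) + 36603 = (-2 + 223*(270 + 9*(I*√6)² + 45*(I*√6))) + 36603 = (-2 + 223*(270 + 9*(-6) + 45*I*√6)) + 36603 = (-2 + 223*(270 - 54 + 45*I*√6)) + 36603 = (-2 + 223*(216 + 45*I*√6)) + 36603 = (-2 + (48168 + 10035*I*√6)) + 36603 = (48166 + 10035*I*√6) + 36603 = 84769 + 10035*I*√6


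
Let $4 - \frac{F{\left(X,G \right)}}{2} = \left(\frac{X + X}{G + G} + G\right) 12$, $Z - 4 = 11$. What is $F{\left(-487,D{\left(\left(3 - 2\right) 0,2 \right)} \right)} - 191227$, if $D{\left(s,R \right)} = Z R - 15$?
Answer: $- \frac{953999}{5} \approx -1.908 \cdot 10^{5}$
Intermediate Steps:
$Z = 15$ ($Z = 4 + 11 = 15$)
$D{\left(s,R \right)} = -15 + 15 R$ ($D{\left(s,R \right)} = 15 R - 15 = -15 + 15 R$)
$F{\left(X,G \right)} = 8 - 24 G - \frac{24 X}{G}$ ($F{\left(X,G \right)} = 8 - 2 \left(\frac{X + X}{G + G} + G\right) 12 = 8 - 2 \left(\frac{2 X}{2 G} + G\right) 12 = 8 - 2 \left(2 X \frac{1}{2 G} + G\right) 12 = 8 - 2 \left(\frac{X}{G} + G\right) 12 = 8 - 2 \left(G + \frac{X}{G}\right) 12 = 8 - 2 \left(12 G + \frac{12 X}{G}\right) = 8 - \left(24 G + \frac{24 X}{G}\right) = 8 - 24 G - \frac{24 X}{G}$)
$F{\left(-487,D{\left(\left(3 - 2\right) 0,2 \right)} \right)} - 191227 = \left(8 - 24 \left(-15 + 15 \cdot 2\right) - - \frac{11688}{-15 + 15 \cdot 2}\right) - 191227 = \left(8 - 24 \left(-15 + 30\right) - - \frac{11688}{-15 + 30}\right) - 191227 = \left(8 - 360 - - \frac{11688}{15}\right) - 191227 = \left(8 - 360 - \left(-11688\right) \frac{1}{15}\right) - 191227 = \left(8 - 360 + \frac{3896}{5}\right) - 191227 = \frac{2136}{5} - 191227 = - \frac{953999}{5}$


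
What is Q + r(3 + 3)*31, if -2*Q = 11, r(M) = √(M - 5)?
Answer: 51/2 ≈ 25.500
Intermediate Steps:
r(M) = √(-5 + M)
Q = -11/2 (Q = -½*11 = -11/2 ≈ -5.5000)
Q + r(3 + 3)*31 = -11/2 + √(-5 + (3 + 3))*31 = -11/2 + √(-5 + 6)*31 = -11/2 + √1*31 = -11/2 + 1*31 = -11/2 + 31 = 51/2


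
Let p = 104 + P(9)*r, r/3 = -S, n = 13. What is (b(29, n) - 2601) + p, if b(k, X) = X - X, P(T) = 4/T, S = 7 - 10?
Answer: -2493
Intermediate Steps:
S = -3
r = 9 (r = 3*(-1*(-3)) = 3*3 = 9)
b(k, X) = 0
p = 108 (p = 104 + (4/9)*9 = 104 + 4 = 108)
(b(29, n) - 2601) + p = (0 - 2601) + 108 = -2601 + 108 = -2493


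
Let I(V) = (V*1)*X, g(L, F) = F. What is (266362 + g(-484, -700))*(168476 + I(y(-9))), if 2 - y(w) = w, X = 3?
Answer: 44766437958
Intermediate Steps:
y(w) = 2 - w
I(V) = 3*V (I(V) = (V*1)*3 = V*3 = 3*V)
(266362 + g(-484, -700))*(168476 + I(y(-9))) = (266362 - 700)*(168476 + 3*(2 - 1*(-9))) = 265662*(168476 + 3*(2 + 9)) = 265662*(168476 + 3*11) = 265662*(168476 + 33) = 265662*168509 = 44766437958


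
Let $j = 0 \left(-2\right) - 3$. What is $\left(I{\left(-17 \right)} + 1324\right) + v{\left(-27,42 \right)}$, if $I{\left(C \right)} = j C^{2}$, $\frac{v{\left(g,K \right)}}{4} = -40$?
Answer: $297$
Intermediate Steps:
$v{\left(g,K \right)} = -160$ ($v{\left(g,K \right)} = 4 \left(-40\right) = -160$)
$j = -3$ ($j = 0 - 3 = -3$)
$I{\left(C \right)} = - 3 C^{2}$
$\left(I{\left(-17 \right)} + 1324\right) + v{\left(-27,42 \right)} = \left(- 3 \left(-17\right)^{2} + 1324\right) - 160 = \left(\left(-3\right) 289 + 1324\right) - 160 = \left(-867 + 1324\right) - 160 = 457 - 160 = 297$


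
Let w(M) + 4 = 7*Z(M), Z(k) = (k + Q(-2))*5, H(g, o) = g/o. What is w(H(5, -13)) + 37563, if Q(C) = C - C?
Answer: 488092/13 ≈ 37546.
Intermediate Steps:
Q(C) = 0
Z(k) = 5*k (Z(k) = (k + 0)*5 = k*5 = 5*k)
w(M) = -4 + 35*M (w(M) = -4 + 7*(5*M) = -4 + 35*M)
w(H(5, -13)) + 37563 = (-4 + 35*(5/(-13))) + 37563 = (-4 + 35*(5*(-1/13))) + 37563 = (-4 + 35*(-5/13)) + 37563 = (-4 - 175/13) + 37563 = -227/13 + 37563 = 488092/13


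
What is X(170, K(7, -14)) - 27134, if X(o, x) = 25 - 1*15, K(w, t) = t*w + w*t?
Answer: -27124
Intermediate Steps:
K(w, t) = 2*t*w (K(w, t) = t*w + t*w = 2*t*w)
X(o, x) = 10 (X(o, x) = 25 - 15 = 10)
X(170, K(7, -14)) - 27134 = 10 - 27134 = -27124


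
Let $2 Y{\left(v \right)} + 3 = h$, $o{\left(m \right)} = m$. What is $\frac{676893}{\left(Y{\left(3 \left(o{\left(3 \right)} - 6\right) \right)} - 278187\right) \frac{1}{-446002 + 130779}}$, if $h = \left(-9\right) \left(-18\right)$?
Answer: $\frac{142248161426}{185405} \approx 7.6723 \cdot 10^{5}$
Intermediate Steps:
$h = 162$
$Y{\left(v \right)} = \frac{159}{2}$ ($Y{\left(v \right)} = - \frac{3}{2} + \frac{1}{2} \cdot 162 = - \frac{3}{2} + 81 = \frac{159}{2}$)
$\frac{676893}{\left(Y{\left(3 \left(o{\left(3 \right)} - 6\right) \right)} - 278187\right) \frac{1}{-446002 + 130779}} = \frac{676893}{\left(\frac{159}{2} - 278187\right) \frac{1}{-446002 + 130779}} = \frac{676893}{\left(- \frac{556215}{2}\right) \frac{1}{-315223}} = \frac{676893}{\left(- \frac{556215}{2}\right) \left(- \frac{1}{315223}\right)} = \frac{676893}{\frac{556215}{630446}} = 676893 \cdot \frac{630446}{556215} = \frac{142248161426}{185405}$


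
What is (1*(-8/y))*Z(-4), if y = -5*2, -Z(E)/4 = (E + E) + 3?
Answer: 16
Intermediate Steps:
Z(E) = -12 - 8*E (Z(E) = -4*((E + E) + 3) = -4*(2*E + 3) = -4*(3 + 2*E) = -12 - 8*E)
y = -10
(1*(-8/y))*Z(-4) = (1*(-8/(-10)))*(-12 - 8*(-4)) = (1*(-8*(-1/10)))*(-12 + 32) = (1*(4/5))*20 = (4/5)*20 = 16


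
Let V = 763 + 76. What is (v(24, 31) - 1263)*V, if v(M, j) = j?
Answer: -1033648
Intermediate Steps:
V = 839
(v(24, 31) - 1263)*V = (31 - 1263)*839 = -1232*839 = -1033648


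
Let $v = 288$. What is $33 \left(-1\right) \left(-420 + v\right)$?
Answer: $4356$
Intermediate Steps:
$33 \left(-1\right) \left(-420 + v\right) = 33 \left(-1\right) \left(-420 + 288\right) = \left(-33\right) \left(-132\right) = 4356$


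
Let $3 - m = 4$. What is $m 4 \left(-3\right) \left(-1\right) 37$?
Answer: $-444$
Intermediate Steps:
$m = -1$ ($m = 3 - 4 = -1$)
$m 4 \left(-3\right) \left(-1\right) 37 = - 4 \left(-3\right) \left(-1\right) 37 = - \left(-12\right) \left(-1\right) 37 = \left(-1\right) 12 \cdot 37 = \left(-12\right) 37 = -444$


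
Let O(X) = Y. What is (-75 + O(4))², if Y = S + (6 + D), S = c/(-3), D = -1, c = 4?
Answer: 45796/9 ≈ 5088.4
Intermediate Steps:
S = -4/3 (S = 4/(-3) = 4*(-⅓) = -4/3 ≈ -1.3333)
Y = 11/3 (Y = -4/3 + (6 - 1) = -4/3 + 5 = 11/3 ≈ 3.6667)
O(X) = 11/3
(-75 + O(4))² = (-75 + 11/3)² = (-214/3)² = 45796/9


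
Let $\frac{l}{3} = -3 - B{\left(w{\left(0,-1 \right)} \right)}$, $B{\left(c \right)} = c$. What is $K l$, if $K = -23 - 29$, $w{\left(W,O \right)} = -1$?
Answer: $312$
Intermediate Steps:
$K = -52$ ($K = -23 - 29 = -52$)
$l = -6$ ($l = 3 \left(-3 - -1\right) = 3 \left(-3 + 1\right) = 3 \left(-2\right) = -6$)
$K l = \left(-52\right) \left(-6\right) = 312$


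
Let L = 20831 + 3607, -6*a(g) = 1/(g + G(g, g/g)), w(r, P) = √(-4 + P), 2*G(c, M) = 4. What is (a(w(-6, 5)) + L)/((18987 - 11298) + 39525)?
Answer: 439883/849852 ≈ 0.51760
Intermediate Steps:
G(c, M) = 2 (G(c, M) = (½)*4 = 2)
a(g) = -1/(6*(2 + g)) (a(g) = -1/(6*(g + 2)) = -1/(6*(2 + g)))
L = 24438
(a(w(-6, 5)) + L)/((18987 - 11298) + 39525) = (-1/(12 + 6*√(-4 + 5)) + 24438)/((18987 - 11298) + 39525) = (-1/(12 + 6*√1) + 24438)/(7689 + 39525) = (-1/(12 + 6*1) + 24438)/47214 = (-1/(12 + 6) + 24438)*(1/47214) = (-1/18 + 24438)*(1/47214) = (439883/18)*(1/47214) = 439883/849852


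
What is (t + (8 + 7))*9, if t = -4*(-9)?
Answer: 459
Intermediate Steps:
t = 36
(t + (8 + 7))*9 = (36 + (8 + 7))*9 = (36 + 15)*9 = 51*9 = 459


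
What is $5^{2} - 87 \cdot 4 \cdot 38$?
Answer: $-13199$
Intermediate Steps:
$5^{2} - 87 \cdot 4 \cdot 38 = 25 - 13224 = -13199$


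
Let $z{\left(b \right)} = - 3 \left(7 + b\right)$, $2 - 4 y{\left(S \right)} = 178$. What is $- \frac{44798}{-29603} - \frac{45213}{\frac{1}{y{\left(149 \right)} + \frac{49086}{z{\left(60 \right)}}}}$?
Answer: $\frac{25845287878556}{1983401} \approx 1.3031 \cdot 10^{7}$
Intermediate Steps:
$y{\left(S \right)} = -44$ ($y{\left(S \right)} = \frac{1}{2} - \frac{89}{2} = -44$)
$z{\left(b \right)} = -21 - 3 b$
$- \frac{44798}{-29603} - \frac{45213}{\frac{1}{y{\left(149 \right)} + \frac{49086}{z{\left(60 \right)}}}} = - \frac{44798}{-29603} - \frac{45213}{\frac{1}{-44 + \frac{49086}{-21 - 180}}} = \left(-44798\right) \left(- \frac{1}{29603}\right) - \frac{45213}{\frac{1}{-44 + \frac{49086}{-21 - 180}}} = \frac{44798}{29603} - \frac{45213}{\frac{1}{-44 + \frac{49086}{-201}}} = \frac{44798}{29603} - \frac{45213}{\frac{1}{-44 + 49086 \left(- \frac{1}{201}\right)}} = \frac{44798}{29603} - \frac{45213}{\frac{1}{-44 - \frac{16362}{67}}} = \frac{44798}{29603} - \frac{45213}{\frac{1}{- \frac{19310}{67}}} = \frac{44798}{29603} - \frac{45213}{- \frac{67}{19310}} = \frac{44798}{29603} - - \frac{873063030}{67} = \frac{44798}{29603} + \frac{873063030}{67} = \frac{25845287878556}{1983401}$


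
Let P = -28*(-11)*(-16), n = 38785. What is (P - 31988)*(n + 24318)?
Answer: -2329510348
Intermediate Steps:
P = -4928 (P = 308*(-16) = -4928)
(P - 31988)*(n + 24318) = (-4928 - 31988)*(38785 + 24318) = -36916*63103 = -2329510348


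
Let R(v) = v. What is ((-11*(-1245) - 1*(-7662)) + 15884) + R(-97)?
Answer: 37144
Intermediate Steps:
((-11*(-1245) - 1*(-7662)) + 15884) + R(-97) = ((-11*(-1245) - 1*(-7662)) + 15884) - 97 = ((13695 + 7662) + 15884) - 97 = (21357 + 15884) - 97 = 37241 - 97 = 37144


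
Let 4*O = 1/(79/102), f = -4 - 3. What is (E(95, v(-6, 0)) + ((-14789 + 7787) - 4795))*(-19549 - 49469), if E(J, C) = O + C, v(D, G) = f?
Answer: 64358629329/79 ≈ 8.1467e+8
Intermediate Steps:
f = -7
v(D, G) = -7
O = 51/158 (O = 1/(4*((79/102))) = 1/(4*((79*(1/102)))) = 1/(4*(79/102)) = (¼)*(102/79) = 51/158 ≈ 0.32278)
E(J, C) = 51/158 + C
(E(95, v(-6, 0)) + ((-14789 + 7787) - 4795))*(-19549 - 49469) = ((51/158 - 7) + ((-14789 + 7787) - 4795))*(-19549 - 49469) = (-1055/158 + (-7002 - 4795))*(-69018) = (-1055/158 - 11797)*(-69018) = -1864981/158*(-69018) = 64358629329/79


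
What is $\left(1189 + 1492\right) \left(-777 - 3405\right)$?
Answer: $-11211942$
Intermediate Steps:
$\left(1189 + 1492\right) \left(-777 - 3405\right) = 2681 \left(-4182\right) = -11211942$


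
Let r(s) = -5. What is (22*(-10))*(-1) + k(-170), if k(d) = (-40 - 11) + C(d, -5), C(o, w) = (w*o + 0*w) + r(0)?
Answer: 1014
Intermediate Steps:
C(o, w) = -5 + o*w (C(o, w) = (w*o + 0*w) - 5 = (o*w + 0) - 5 = o*w - 5 = -5 + o*w)
k(d) = -56 - 5*d (k(d) = (-40 - 11) + (-5 + d*(-5)) = -51 + (-5 - 5*d) = -56 - 5*d)
(22*(-10))*(-1) + k(-170) = (22*(-10))*(-1) + (-56 - 5*(-170)) = -220*(-1) + (-56 + 850) = 220 + 794 = 1014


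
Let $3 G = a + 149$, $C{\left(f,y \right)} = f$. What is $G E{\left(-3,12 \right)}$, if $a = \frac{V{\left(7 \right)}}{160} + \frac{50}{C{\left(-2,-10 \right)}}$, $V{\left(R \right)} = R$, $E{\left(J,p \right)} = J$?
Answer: $- \frac{19847}{160} \approx -124.04$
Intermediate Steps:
$a = - \frac{3993}{160}$ ($a = \frac{7}{160} + \frac{50}{-2} = 7 \cdot \frac{1}{160} + 50 \left(- \frac{1}{2}\right) = \frac{7}{160} - 25 = - \frac{3993}{160} \approx -24.956$)
$G = \frac{19847}{480}$ ($G = \frac{- \frac{3993}{160} + 149}{3} = \frac{1}{3} \cdot \frac{19847}{160} = \frac{19847}{480} \approx 41.348$)
$G E{\left(-3,12 \right)} = \frac{19847}{480} \left(-3\right) = - \frac{19847}{160}$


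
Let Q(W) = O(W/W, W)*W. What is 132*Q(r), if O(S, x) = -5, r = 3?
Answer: -1980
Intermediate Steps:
Q(W) = -5*W
132*Q(r) = 132*(-5*3) = 132*(-15) = -1980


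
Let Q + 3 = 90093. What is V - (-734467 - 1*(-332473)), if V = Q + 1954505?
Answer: 2446589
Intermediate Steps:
Q = 90090 (Q = -3 + 90093 = 90090)
V = 2044595 (V = 90090 + 1954505 = 2044595)
V - (-734467 - 1*(-332473)) = 2044595 - (-734467 - 1*(-332473)) = 2044595 - (-734467 + 332473) = 2044595 - 1*(-401994) = 2044595 + 401994 = 2446589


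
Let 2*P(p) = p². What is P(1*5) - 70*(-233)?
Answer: 32645/2 ≈ 16323.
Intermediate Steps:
P(p) = p²/2
P(1*5) - 70*(-233) = (1*5)²/2 - 70*(-233) = (½)*5² + 16310 = (½)*25 + 16310 = 25/2 + 16310 = 32645/2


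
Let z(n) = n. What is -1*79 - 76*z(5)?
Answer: -459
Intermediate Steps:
-1*79 - 76*z(5) = -1*79 - 76*5 = -79 - 380 = -459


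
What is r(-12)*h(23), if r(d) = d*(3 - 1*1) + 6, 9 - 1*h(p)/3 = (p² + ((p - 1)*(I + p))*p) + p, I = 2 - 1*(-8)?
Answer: 931014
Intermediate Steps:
I = 10 (I = 2 + 8 = 10)
h(p) = 27 - 3*p - 3*p² - 3*p*(-1 + p)*(10 + p) (h(p) = 27 - 3*((p² + ((p - 1)*(10 + p))*p) + p) = 27 - 3*((p² + ((-1 + p)*(10 + p))*p) + p) = 27 - 3*((p² + p*(-1 + p)*(10 + p)) + p) = 27 - 3*(p + p² + p*(-1 + p)*(10 + p)) = 27 + (-3*p - 3*p² - 3*p*(-1 + p)*(10 + p)) = 27 - 3*p - 3*p² - 3*p*(-1 + p)*(10 + p))
r(d) = 6 + 2*d (r(d) = d*(3 - 1) + 6 = d*2 + 6 = 2*d + 6 = 6 + 2*d)
r(-12)*h(23) = (6 + 2*(-12))*(27 - 30*23² - 3*23³ + 27*23) = (6 - 24)*(27 - 30*529 - 3*12167 + 621) = -18*(27 - 15870 - 36501 + 621) = -18*(-51723) = 931014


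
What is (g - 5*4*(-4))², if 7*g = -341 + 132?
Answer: 123201/49 ≈ 2514.3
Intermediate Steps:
g = -209/7 (g = (-341 + 132)/7 = (⅐)*(-209) = -209/7 ≈ -29.857)
(g - 5*4*(-4))² = (-209/7 - 5*4*(-4))² = (-209/7 - 20*(-4))² = (-209/7 + 80)² = (351/7)² = 123201/49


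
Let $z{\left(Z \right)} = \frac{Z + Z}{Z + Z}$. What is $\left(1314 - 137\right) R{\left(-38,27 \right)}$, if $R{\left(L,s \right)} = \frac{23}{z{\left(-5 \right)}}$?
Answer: $27071$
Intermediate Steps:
$z{\left(Z \right)} = 1$ ($z{\left(Z \right)} = \frac{2 Z}{2 Z} = 2 Z \frac{1}{2 Z} = 1$)
$R{\left(L,s \right)} = 23$ ($R{\left(L,s \right)} = \frac{23}{1} = 23 \cdot 1 = 23$)
$\left(1314 - 137\right) R{\left(-38,27 \right)} = \left(1314 - 137\right) 23 = 1177 \cdot 23 = 27071$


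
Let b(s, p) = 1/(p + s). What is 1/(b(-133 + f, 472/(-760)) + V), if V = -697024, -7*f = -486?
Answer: -42688/29754561177 ≈ -1.4347e-6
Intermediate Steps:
f = 486/7 (f = -⅐*(-486) = 486/7 ≈ 69.429)
1/(b(-133 + f, 472/(-760)) + V) = 1/(1/(472/(-760) + (-133 + 486/7)) - 697024) = 1/(1/(472*(-1/760) - 445/7) - 697024) = 1/(1/(-59/95 - 445/7) - 697024) = 1/(1/(-42688/665) - 697024) = 1/(-665/42688 - 697024) = 1/(-29754561177/42688) = -42688/29754561177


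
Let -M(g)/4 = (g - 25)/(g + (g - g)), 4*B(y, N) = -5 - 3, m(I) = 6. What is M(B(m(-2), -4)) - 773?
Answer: -827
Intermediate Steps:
B(y, N) = -2 (B(y, N) = (-5 - 3)/4 = (¼)*(-8) = -2)
M(g) = -4*(-25 + g)/g (M(g) = -4*(g - 25)/(g + (g - g)) = -4*(-25 + g)/(g + 0) = -4*(-25 + g)/g)
M(B(m(-2), -4)) - 773 = (-4 + 100/(-2)) - 773 = (-4 + 100*(-½)) - 773 = (-4 - 50) - 773 = -54 - 773 = -827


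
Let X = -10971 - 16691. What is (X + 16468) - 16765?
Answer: -27959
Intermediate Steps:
X = -27662
(X + 16468) - 16765 = (-27662 + 16468) - 16765 = -11194 - 16765 = -27959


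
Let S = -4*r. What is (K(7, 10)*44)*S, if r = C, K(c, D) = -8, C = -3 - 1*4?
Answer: -9856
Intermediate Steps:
C = -7 (C = -3 - 4 = -7)
r = -7
S = 28 (S = -4*(-7) = 28)
(K(7, 10)*44)*S = -8*44*28 = -352*28 = -9856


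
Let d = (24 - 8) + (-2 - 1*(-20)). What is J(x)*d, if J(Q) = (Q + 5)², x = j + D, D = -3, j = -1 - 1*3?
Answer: 136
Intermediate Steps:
j = -4 (j = -1 - 3 = -4)
x = -7 (x = -4 - 3 = -7)
J(Q) = (5 + Q)²
d = 34 (d = 16 + (-2 + 20) = 16 + 18 = 34)
J(x)*d = (5 - 7)²*34 = (-2)²*34 = 4*34 = 136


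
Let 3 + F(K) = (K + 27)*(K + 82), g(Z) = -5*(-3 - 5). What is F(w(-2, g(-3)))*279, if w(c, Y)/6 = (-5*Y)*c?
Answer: 1680643269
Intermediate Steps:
g(Z) = 40 (g(Z) = -5*(-8) = 40)
w(c, Y) = -30*Y*c (w(c, Y) = 6*((-5*Y)*c) = 6*(-5*Y*c) = -30*Y*c)
F(K) = -3 + (27 + K)*(82 + K) (F(K) = -3 + (K + 27)*(K + 82) = -3 + (27 + K)*(82 + K))
F(w(-2, g(-3)))*279 = (2211 + (-30*40*(-2))² + 109*(-30*40*(-2)))*279 = (2211 + 2400² + 109*2400)*279 = (2211 + 5760000 + 261600)*279 = 6023811*279 = 1680643269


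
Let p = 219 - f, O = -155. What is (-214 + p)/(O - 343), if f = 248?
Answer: 81/166 ≈ 0.48795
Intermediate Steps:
p = -29 (p = 219 - 1*248 = 219 - 248 = -29)
(-214 + p)/(O - 343) = (-214 - 29)/(-155 - 343) = -243/(-498) = -243*(-1/498) = 81/166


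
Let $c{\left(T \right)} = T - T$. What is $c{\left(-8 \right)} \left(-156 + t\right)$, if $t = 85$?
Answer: $0$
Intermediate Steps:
$c{\left(T \right)} = 0$
$c{\left(-8 \right)} \left(-156 + t\right) = 0 \left(-156 + 85\right) = 0 \left(-71\right) = 0$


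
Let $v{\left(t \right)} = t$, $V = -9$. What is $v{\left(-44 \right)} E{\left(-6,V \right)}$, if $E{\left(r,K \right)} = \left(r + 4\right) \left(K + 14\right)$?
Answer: $440$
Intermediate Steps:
$E{\left(r,K \right)} = \left(4 + r\right) \left(14 + K\right)$
$v{\left(-44 \right)} E{\left(-6,V \right)} = - 44 \left(56 + 4 \left(-9\right) + 14 \left(-6\right) - -54\right) = - 44 \left(56 - 36 - 84 + 54\right) = \left(-44\right) \left(-10\right) = 440$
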